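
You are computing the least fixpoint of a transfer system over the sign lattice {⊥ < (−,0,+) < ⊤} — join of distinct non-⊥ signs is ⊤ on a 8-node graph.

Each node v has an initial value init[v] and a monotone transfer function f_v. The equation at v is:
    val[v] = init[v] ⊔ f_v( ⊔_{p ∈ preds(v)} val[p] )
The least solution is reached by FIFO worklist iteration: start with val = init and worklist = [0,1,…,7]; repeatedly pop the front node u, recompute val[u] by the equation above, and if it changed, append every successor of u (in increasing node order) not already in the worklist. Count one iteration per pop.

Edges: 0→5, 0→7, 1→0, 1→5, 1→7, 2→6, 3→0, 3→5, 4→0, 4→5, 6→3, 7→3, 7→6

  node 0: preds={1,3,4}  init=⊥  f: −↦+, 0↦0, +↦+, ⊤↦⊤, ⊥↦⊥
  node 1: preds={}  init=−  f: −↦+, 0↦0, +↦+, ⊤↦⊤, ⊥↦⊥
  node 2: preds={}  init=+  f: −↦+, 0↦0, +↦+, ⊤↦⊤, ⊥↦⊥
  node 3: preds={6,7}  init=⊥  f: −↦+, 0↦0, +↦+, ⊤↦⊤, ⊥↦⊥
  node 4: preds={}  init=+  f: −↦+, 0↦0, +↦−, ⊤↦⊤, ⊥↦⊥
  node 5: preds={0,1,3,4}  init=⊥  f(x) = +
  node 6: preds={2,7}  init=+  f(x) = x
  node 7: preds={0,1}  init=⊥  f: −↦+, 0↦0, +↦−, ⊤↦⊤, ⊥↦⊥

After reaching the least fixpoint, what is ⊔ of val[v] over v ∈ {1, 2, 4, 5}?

⊤

Worklist (14 pops):
  #1 pop 0: in=⊤ → ⊤ (was ⊥); enqueue []
  #2 pop 1: in=⊥ → − (no change)
  #3 pop 2: in=⊥ → + (no change)
  #4 pop 3: in=+ → + (was ⊥); enqueue [0]
  #5 pop 4: in=⊥ → + (no change)
  #6 pop 5: in=⊤ → + (was ⊥); enqueue []
  #7 pop 6: in=+ → + (no change)
  #8 pop 7: in=⊤ → ⊤ (was ⊥); enqueue [3,6]
  #9 pop 0: in=⊤ → ⊤ (no change)
  #10 pop 3: in=⊤ → ⊤ (was +); enqueue [0,5]
  #11 pop 6: in=⊤ → ⊤ (was +); enqueue [3]
  #12 pop 0: in=⊤ → ⊤ (no change)
  #13 pop 5: in=⊤ → + (no change)
  #14 pop 3: in=⊤ → ⊤ (no change)

Fixpoint:
  val[0] = ⊤
  val[1] = −
  val[2] = +
  val[3] = ⊤
  val[4] = +
  val[5] = +
  val[6] = ⊤
  val[7] = ⊤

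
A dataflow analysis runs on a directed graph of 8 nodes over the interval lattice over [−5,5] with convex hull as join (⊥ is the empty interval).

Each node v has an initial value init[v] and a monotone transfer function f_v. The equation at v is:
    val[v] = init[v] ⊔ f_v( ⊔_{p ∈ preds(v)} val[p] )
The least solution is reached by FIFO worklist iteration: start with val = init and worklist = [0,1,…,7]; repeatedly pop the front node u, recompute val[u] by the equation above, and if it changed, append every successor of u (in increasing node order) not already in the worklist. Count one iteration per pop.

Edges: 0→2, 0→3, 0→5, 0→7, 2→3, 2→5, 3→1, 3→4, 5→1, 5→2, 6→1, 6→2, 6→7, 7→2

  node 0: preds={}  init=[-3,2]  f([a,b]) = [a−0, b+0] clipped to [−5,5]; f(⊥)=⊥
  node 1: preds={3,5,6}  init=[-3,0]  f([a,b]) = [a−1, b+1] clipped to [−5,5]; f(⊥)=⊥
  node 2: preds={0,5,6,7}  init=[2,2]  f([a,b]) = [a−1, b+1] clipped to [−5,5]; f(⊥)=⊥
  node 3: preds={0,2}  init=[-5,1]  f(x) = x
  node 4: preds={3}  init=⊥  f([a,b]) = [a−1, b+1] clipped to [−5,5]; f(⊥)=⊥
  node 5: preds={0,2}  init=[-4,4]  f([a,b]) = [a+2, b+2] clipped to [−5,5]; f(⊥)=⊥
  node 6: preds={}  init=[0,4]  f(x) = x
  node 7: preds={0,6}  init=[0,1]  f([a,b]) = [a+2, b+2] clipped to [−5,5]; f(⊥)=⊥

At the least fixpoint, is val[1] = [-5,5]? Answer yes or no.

Iteration log — 10 steps:
  step 1. node 0  ⊔preds=⊥  new=[-3,2]  stable
  step 2. node 1  ⊔preds=[-5,4]  new=[-5,5]  old=[-3,0]  +wl: 
  step 3. node 2  ⊔preds=[-4,4]  new=[-5,5]  old=[2,2]  +wl: 
  step 4. node 3  ⊔preds=[-5,5]  new=[-5,5]  old=[-5,1]  +wl: 1
  step 5. node 4  ⊔preds=[-5,5]  new=[-5,5]  old=⊥  +wl: 
  step 6. node 5  ⊔preds=[-5,5]  new=[-4,5]  old=[-4,4]  +wl: 2
  step 7. node 6  ⊔preds=⊥  new=[0,4]  stable
  step 8. node 7  ⊔preds=[-3,4]  new=[-1,5]  old=[0,1]  +wl: 
  step 9. node 1  ⊔preds=[-5,5]  new=[-5,5]  stable
  step 10. node 2  ⊔preds=[-4,5]  new=[-5,5]  stable

Least fixpoint reached:
  node 0: [-3,2]
  node 1: [-5,5]
  node 2: [-5,5]
  node 3: [-5,5]
  node 4: [-5,5]
  node 5: [-4,5]
  node 6: [0,4]
  node 7: [-1,5]

yes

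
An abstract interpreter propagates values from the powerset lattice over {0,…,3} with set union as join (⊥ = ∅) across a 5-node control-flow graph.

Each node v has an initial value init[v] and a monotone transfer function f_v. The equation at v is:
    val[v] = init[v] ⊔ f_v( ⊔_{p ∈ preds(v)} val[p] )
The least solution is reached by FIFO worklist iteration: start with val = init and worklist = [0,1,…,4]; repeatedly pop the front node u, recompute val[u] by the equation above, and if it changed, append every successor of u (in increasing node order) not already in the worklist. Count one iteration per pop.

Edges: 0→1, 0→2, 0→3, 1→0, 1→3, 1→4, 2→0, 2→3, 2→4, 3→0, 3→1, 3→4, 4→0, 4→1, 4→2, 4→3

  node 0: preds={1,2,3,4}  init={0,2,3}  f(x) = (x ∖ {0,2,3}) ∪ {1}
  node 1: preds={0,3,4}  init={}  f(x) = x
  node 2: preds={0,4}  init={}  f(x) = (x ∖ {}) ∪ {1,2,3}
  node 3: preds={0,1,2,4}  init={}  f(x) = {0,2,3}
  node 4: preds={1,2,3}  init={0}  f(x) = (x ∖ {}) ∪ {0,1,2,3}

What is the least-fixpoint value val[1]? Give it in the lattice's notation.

Worklist (9 pops):
  #1 pop 0: in={0} → {0,1,2,3} (was {0,2,3}); enqueue []
  #2 pop 1: in={0,1,2,3} → {0,1,2,3} (was {}); enqueue [0]
  #3 pop 2: in={0,1,2,3} → {0,1,2,3} (was {}); enqueue []
  #4 pop 3: in={0,1,2,3} → {0,2,3} (was {}); enqueue [1]
  #5 pop 4: in={0,1,2,3} → {0,1,2,3} (was {0}); enqueue [2,3]
  #6 pop 0: in={0,1,2,3} → {0,1,2,3} (no change)
  #7 pop 1: in={0,1,2,3} → {0,1,2,3} (no change)
  #8 pop 2: in={0,1,2,3} → {0,1,2,3} (no change)
  #9 pop 3: in={0,1,2,3} → {0,2,3} (no change)

Fixpoint:
  val[0] = {0,1,2,3}
  val[1] = {0,1,2,3}
  val[2] = {0,1,2,3}
  val[3] = {0,2,3}
  val[4] = {0,1,2,3}

{0,1,2,3}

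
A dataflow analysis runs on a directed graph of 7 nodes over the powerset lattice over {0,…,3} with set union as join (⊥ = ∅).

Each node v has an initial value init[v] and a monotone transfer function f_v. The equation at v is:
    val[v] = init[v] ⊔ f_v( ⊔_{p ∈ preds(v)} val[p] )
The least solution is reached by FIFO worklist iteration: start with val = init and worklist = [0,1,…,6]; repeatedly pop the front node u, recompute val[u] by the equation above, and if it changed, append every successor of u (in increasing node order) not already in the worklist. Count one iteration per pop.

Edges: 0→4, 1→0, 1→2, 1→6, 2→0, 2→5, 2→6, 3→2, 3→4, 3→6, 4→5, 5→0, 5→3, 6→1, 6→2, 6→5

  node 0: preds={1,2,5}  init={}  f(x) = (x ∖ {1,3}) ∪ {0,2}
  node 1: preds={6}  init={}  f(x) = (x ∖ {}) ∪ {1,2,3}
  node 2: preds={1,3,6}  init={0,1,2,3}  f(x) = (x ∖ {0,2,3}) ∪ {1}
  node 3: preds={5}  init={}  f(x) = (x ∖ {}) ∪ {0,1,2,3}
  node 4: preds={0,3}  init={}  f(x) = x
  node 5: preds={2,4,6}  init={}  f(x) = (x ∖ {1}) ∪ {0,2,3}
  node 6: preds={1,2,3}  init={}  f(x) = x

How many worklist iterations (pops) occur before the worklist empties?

15

Trace (15 dequeues):
  [1] u=0 | in {0,1,2,3} | out {0,2} | prev {} | push {}
  [2] u=1 | in {} | out {1,2,3} | prev {} | push {0}
  [3] u=2 | in {1,2,3} | out {0,1,2,3} | ==
  [4] u=3 | in {} | out {0,1,2,3} | prev {} | push {2}
  [5] u=4 | in {0,1,2,3} | out {0,1,2,3} | prev {} | push {}
  [6] u=5 | in {0,1,2,3} | out {0,2,3} | prev {} | push {3}
  [7] u=6 | in {0,1,2,3} | out {0,1,2,3} | prev {} | push {1,5}
  [8] u=0 | in {0,1,2,3} | out {0,2} | ==
  [9] u=2 | in {0,1,2,3} | out {0,1,2,3} | ==
  [10] u=3 | in {0,2,3} | out {0,1,2,3} | ==
  [11] u=1 | in {0,1,2,3} | out {0,1,2,3} | prev {1,2,3} | push {0,2,6}
  [12] u=5 | in {0,1,2,3} | out {0,2,3} | ==
  [13] u=0 | in {0,1,2,3} | out {0,2} | ==
  [14] u=2 | in {0,1,2,3} | out {0,1,2,3} | ==
  [15] u=6 | in {0,1,2,3} | out {0,1,2,3} | ==

Converged values:
  [0] {0,2}
  [1] {0,1,2,3}
  [2] {0,1,2,3}
  [3] {0,1,2,3}
  [4] {0,1,2,3}
  [5] {0,2,3}
  [6] {0,1,2,3}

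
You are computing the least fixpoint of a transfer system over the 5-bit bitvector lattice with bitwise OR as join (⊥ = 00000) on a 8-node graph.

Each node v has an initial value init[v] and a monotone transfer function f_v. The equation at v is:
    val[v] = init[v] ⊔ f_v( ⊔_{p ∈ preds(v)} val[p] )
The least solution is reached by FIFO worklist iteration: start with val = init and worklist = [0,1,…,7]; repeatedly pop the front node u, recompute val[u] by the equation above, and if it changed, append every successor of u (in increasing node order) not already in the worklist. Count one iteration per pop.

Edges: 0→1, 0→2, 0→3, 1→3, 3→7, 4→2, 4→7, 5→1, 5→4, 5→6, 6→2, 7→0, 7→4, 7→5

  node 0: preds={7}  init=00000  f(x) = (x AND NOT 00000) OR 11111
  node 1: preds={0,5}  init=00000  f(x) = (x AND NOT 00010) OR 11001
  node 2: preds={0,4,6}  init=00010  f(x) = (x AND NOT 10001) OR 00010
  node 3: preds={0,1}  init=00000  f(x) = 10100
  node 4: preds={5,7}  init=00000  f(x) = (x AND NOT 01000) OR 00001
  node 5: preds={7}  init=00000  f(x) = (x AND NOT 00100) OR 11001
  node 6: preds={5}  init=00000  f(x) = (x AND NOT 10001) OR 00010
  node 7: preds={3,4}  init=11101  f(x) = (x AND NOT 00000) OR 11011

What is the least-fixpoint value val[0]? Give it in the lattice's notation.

11111

Trace (18 dequeues):
  [1] u=0 | in 11101 | out 11111 | prev 00000 | push {}
  [2] u=1 | in 11111 | out 11101 | prev 00000 | push {}
  [3] u=2 | in 11111 | out 01110 | prev 00010 | push {}
  [4] u=3 | in 11111 | out 10100 | prev 00000 | push {}
  [5] u=4 | in 11101 | out 10101 | prev 00000 | push {2}
  [6] u=5 | in 11101 | out 11001 | prev 00000 | push {1,4}
  [7] u=6 | in 11001 | out 01010 | prev 00000 | push {}
  [8] u=7 | in 10101 | out 11111 | prev 11101 | push {0,5}
  [9] u=2 | in 11111 | out 01110 | ==
  [10] u=1 | in 11111 | out 11101 | ==
  [11] u=4 | in 11111 | out 10111 | prev 10101 | push {2,7}
  [12] u=0 | in 11111 | out 11111 | ==
  [13] u=5 | in 11111 | out 11011 | prev 11001 | push {1,4,6}
  [14] u=2 | in 11111 | out 01110 | ==
  [15] u=7 | in 10111 | out 11111 | ==
  [16] u=1 | in 11111 | out 11101 | ==
  [17] u=4 | in 11111 | out 10111 | ==
  [18] u=6 | in 11011 | out 01010 | ==

Converged values:
  [0] 11111
  [1] 11101
  [2] 01110
  [3] 10100
  [4] 10111
  [5] 11011
  [6] 01010
  [7] 11111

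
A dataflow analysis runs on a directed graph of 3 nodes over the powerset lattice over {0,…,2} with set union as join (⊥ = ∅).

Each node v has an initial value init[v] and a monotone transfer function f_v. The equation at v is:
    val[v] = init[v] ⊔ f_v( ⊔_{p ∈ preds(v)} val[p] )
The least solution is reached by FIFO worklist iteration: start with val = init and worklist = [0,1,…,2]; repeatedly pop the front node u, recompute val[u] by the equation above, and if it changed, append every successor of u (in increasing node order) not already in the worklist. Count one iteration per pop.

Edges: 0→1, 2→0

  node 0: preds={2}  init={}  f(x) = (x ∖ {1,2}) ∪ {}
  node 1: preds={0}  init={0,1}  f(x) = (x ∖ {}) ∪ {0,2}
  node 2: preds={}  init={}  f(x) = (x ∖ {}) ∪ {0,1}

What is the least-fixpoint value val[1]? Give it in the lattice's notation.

{0,1,2}

Iteration log — 5 steps:
  step 1. node 0  ⊔preds={}  new={}  stable
  step 2. node 1  ⊔preds={}  new={0,1,2}  old={0,1}  +wl: 
  step 3. node 2  ⊔preds={}  new={0,1}  old={}  +wl: 0
  step 4. node 0  ⊔preds={0,1}  new={0}  old={}  +wl: 1
  step 5. node 1  ⊔preds={0}  new={0,1,2}  stable

Least fixpoint reached:
  node 0: {0}
  node 1: {0,1,2}
  node 2: {0,1}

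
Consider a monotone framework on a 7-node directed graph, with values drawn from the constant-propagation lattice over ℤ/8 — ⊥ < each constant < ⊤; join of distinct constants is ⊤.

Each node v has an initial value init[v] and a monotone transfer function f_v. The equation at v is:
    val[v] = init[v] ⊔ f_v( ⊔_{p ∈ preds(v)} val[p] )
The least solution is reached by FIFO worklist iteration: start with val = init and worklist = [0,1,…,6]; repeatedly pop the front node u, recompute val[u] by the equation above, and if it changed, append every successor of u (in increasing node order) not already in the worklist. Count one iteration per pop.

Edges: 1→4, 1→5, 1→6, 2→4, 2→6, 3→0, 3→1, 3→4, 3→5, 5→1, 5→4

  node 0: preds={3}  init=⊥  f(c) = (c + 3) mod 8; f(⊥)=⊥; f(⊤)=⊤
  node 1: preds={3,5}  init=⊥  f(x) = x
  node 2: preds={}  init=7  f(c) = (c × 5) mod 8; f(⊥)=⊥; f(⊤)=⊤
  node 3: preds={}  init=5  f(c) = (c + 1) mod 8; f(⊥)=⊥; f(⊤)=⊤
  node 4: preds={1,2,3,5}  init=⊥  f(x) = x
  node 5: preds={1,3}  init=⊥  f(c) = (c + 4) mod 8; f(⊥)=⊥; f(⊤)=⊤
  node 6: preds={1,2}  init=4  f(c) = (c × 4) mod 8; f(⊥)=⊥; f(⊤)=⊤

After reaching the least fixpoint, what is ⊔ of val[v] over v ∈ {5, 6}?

⊤

Trace (13 dequeues):
  [1] u=0 | in 5 | out 0 | prev ⊥ | push {}
  [2] u=1 | in 5 | out 5 | prev ⊥ | push {}
  [3] u=2 | in ⊥ | out 7 | ==
  [4] u=3 | in ⊥ | out 5 | ==
  [5] u=4 | in ⊤ | out ⊤ | prev ⊥ | push {}
  [6] u=5 | in 5 | out 1 | prev ⊥ | push {1,4}
  [7] u=6 | in ⊤ | out ⊤ | prev 4 | push {}
  [8] u=1 | in ⊤ | out ⊤ | prev 5 | push {5,6}
  [9] u=4 | in ⊤ | out ⊤ | ==
  [10] u=5 | in ⊤ | out ⊤ | prev 1 | push {1,4}
  [11] u=6 | in ⊤ | out ⊤ | ==
  [12] u=1 | in ⊤ | out ⊤ | ==
  [13] u=4 | in ⊤ | out ⊤ | ==

Converged values:
  [0] 0
  [1] ⊤
  [2] 7
  [3] 5
  [4] ⊤
  [5] ⊤
  [6] ⊤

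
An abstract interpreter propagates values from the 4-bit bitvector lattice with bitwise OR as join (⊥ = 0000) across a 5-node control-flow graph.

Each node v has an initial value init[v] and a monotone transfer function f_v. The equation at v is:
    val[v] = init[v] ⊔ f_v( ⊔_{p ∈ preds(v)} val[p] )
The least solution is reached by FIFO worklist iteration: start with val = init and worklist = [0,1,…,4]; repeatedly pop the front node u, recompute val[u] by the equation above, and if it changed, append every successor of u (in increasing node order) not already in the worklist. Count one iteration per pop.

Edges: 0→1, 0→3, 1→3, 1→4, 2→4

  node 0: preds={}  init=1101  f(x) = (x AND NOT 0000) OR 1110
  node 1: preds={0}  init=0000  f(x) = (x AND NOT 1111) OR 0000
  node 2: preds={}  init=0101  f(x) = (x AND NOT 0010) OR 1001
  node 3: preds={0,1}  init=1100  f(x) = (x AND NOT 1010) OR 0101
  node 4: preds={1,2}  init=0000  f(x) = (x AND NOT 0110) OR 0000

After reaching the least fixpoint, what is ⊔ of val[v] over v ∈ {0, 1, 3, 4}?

1111

Trace (5 dequeues):
  [1] u=0 | in 0000 | out 1111 | prev 1101 | push {}
  [2] u=1 | in 1111 | out 0000 | ==
  [3] u=2 | in 0000 | out 1101 | prev 0101 | push {}
  [4] u=3 | in 1111 | out 1101 | prev 1100 | push {}
  [5] u=4 | in 1101 | out 1001 | prev 0000 | push {}

Converged values:
  [0] 1111
  [1] 0000
  [2] 1101
  [3] 1101
  [4] 1001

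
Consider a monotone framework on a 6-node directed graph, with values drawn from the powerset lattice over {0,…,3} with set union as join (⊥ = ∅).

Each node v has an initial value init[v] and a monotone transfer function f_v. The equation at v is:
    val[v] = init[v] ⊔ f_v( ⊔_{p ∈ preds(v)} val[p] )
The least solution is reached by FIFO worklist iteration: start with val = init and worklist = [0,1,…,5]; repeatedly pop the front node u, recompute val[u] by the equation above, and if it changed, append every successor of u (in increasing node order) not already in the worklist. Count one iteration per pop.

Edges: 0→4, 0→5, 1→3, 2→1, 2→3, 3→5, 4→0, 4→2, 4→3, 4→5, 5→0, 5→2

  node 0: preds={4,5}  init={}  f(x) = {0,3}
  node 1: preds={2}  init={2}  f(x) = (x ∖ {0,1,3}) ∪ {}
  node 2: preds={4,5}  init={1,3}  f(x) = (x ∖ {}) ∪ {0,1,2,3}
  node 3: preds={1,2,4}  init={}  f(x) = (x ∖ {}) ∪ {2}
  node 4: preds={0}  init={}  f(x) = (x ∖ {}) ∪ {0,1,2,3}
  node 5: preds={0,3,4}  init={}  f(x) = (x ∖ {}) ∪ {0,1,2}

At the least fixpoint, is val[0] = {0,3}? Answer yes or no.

Worklist (10 pops):
  #1 pop 0: in={} → {0,3} (was {}); enqueue []
  #2 pop 1: in={1,3} → {2} (no change)
  #3 pop 2: in={} → {0,1,2,3} (was {1,3}); enqueue [1]
  #4 pop 3: in={0,1,2,3} → {0,1,2,3} (was {}); enqueue []
  #5 pop 4: in={0,3} → {0,1,2,3} (was {}); enqueue [0,2,3]
  #6 pop 5: in={0,1,2,3} → {0,1,2,3} (was {}); enqueue []
  #7 pop 1: in={0,1,2,3} → {2} (no change)
  #8 pop 0: in={0,1,2,3} → {0,3} (no change)
  #9 pop 2: in={0,1,2,3} → {0,1,2,3} (no change)
  #10 pop 3: in={0,1,2,3} → {0,1,2,3} (no change)

Fixpoint:
  val[0] = {0,3}
  val[1] = {2}
  val[2] = {0,1,2,3}
  val[3] = {0,1,2,3}
  val[4] = {0,1,2,3}
  val[5] = {0,1,2,3}

yes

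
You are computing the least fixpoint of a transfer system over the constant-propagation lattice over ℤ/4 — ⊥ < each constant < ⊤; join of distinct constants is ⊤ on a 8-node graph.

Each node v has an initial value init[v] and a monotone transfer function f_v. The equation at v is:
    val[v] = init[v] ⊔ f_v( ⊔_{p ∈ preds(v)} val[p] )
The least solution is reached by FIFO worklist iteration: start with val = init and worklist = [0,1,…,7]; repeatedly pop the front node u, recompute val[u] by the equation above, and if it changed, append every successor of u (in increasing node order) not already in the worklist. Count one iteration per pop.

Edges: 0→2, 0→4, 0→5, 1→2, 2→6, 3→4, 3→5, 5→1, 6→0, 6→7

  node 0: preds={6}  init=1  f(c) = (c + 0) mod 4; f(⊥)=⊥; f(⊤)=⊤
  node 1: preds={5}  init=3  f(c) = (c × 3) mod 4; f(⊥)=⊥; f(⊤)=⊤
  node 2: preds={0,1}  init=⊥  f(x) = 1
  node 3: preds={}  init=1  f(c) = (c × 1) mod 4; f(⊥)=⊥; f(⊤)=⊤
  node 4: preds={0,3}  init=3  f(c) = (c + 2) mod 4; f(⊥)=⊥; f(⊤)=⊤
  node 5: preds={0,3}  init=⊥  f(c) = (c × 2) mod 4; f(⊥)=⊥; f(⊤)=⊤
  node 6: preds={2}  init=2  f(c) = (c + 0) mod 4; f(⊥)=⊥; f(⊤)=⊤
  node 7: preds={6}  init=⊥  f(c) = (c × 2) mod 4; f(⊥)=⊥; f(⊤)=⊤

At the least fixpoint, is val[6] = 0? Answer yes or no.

no

Worklist (11 pops):
  #1 pop 0: in=2 → ⊤ (was 1); enqueue []
  #2 pop 1: in=⊥ → 3 (no change)
  #3 pop 2: in=⊤ → 1 (was ⊥); enqueue []
  #4 pop 3: in=⊥ → 1 (no change)
  #5 pop 4: in=⊤ → ⊤ (was 3); enqueue []
  #6 pop 5: in=⊤ → ⊤ (was ⊥); enqueue [1]
  #7 pop 6: in=1 → ⊤ (was 2); enqueue [0]
  #8 pop 7: in=⊤ → ⊤ (was ⊥); enqueue []
  #9 pop 1: in=⊤ → ⊤ (was 3); enqueue [2]
  #10 pop 0: in=⊤ → ⊤ (no change)
  #11 pop 2: in=⊤ → 1 (no change)

Fixpoint:
  val[0] = ⊤
  val[1] = ⊤
  val[2] = 1
  val[3] = 1
  val[4] = ⊤
  val[5] = ⊤
  val[6] = ⊤
  val[7] = ⊤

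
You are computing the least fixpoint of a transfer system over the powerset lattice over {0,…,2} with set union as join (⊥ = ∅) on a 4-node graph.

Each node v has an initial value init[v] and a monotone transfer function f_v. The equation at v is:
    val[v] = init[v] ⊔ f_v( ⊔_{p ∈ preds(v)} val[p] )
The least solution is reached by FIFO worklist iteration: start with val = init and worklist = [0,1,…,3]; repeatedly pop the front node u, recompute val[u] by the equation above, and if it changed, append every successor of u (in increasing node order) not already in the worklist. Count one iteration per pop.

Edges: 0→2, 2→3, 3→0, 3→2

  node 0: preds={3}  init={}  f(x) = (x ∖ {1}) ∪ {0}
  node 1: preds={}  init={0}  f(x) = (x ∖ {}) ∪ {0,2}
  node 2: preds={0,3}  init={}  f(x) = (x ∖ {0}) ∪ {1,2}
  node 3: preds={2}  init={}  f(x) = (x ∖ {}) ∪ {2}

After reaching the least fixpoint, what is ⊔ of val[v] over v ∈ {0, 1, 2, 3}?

Worklist (6 pops):
  #1 pop 0: in={} → {0} (was {}); enqueue []
  #2 pop 1: in={} → {0,2} (was {0}); enqueue []
  #3 pop 2: in={0} → {1,2} (was {}); enqueue []
  #4 pop 3: in={1,2} → {1,2} (was {}); enqueue [0,2]
  #5 pop 0: in={1,2} → {0,2} (was {0}); enqueue []
  #6 pop 2: in={0,1,2} → {1,2} (no change)

Fixpoint:
  val[0] = {0,2}
  val[1] = {0,2}
  val[2] = {1,2}
  val[3] = {1,2}

{0,1,2}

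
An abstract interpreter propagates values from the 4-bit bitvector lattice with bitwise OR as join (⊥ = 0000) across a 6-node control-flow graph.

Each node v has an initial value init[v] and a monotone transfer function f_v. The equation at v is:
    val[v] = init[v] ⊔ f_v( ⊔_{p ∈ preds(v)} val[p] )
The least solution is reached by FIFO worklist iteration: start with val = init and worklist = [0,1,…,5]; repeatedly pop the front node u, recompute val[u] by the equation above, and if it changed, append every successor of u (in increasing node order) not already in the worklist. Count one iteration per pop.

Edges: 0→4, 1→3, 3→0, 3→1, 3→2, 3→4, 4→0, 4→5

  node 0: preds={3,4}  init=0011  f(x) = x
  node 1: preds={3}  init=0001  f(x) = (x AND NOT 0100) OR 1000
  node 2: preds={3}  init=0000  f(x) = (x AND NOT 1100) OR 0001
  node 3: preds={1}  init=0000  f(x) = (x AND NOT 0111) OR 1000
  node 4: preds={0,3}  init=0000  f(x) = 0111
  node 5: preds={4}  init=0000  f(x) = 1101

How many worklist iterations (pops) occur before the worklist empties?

10

Trace (10 dequeues):
  [1] u=0 | in 0000 | out 0011 | ==
  [2] u=1 | in 0000 | out 1001 | prev 0001 | push {}
  [3] u=2 | in 0000 | out 0001 | prev 0000 | push {}
  [4] u=3 | in 1001 | out 1000 | prev 0000 | push {0,1,2}
  [5] u=4 | in 1011 | out 0111 | prev 0000 | push {}
  [6] u=5 | in 0111 | out 1101 | prev 0000 | push {}
  [7] u=0 | in 1111 | out 1111 | prev 0011 | push {4}
  [8] u=1 | in 1000 | out 1001 | ==
  [9] u=2 | in 1000 | out 0001 | ==
  [10] u=4 | in 1111 | out 0111 | ==

Converged values:
  [0] 1111
  [1] 1001
  [2] 0001
  [3] 1000
  [4] 0111
  [5] 1101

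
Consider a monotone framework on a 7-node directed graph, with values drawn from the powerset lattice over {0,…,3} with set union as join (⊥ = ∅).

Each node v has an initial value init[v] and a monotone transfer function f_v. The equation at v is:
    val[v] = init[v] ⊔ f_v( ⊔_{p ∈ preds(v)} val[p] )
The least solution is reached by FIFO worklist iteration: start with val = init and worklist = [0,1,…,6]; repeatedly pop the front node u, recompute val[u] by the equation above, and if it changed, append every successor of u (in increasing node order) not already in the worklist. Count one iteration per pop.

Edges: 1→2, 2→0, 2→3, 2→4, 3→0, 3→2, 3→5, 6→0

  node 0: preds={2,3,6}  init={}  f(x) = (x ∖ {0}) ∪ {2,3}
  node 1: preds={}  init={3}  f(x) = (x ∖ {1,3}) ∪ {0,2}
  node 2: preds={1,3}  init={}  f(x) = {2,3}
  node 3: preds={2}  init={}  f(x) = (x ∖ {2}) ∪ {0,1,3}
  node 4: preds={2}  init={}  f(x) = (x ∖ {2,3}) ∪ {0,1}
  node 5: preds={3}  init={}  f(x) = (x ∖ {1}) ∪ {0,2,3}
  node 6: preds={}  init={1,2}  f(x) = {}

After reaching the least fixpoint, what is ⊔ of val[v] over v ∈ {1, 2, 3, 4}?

Worklist (9 pops):
  #1 pop 0: in={1,2} → {1,2,3} (was {}); enqueue []
  #2 pop 1: in={} → {0,2,3} (was {3}); enqueue []
  #3 pop 2: in={0,2,3} → {2,3} (was {}); enqueue [0]
  #4 pop 3: in={2,3} → {0,1,3} (was {}); enqueue [2]
  #5 pop 4: in={2,3} → {0,1} (was {}); enqueue []
  #6 pop 5: in={0,1,3} → {0,2,3} (was {}); enqueue []
  #7 pop 6: in={} → {1,2} (no change)
  #8 pop 0: in={0,1,2,3} → {1,2,3} (no change)
  #9 pop 2: in={0,1,2,3} → {2,3} (no change)

Fixpoint:
  val[0] = {1,2,3}
  val[1] = {0,2,3}
  val[2] = {2,3}
  val[3] = {0,1,3}
  val[4] = {0,1}
  val[5] = {0,2,3}
  val[6] = {1,2}

{0,1,2,3}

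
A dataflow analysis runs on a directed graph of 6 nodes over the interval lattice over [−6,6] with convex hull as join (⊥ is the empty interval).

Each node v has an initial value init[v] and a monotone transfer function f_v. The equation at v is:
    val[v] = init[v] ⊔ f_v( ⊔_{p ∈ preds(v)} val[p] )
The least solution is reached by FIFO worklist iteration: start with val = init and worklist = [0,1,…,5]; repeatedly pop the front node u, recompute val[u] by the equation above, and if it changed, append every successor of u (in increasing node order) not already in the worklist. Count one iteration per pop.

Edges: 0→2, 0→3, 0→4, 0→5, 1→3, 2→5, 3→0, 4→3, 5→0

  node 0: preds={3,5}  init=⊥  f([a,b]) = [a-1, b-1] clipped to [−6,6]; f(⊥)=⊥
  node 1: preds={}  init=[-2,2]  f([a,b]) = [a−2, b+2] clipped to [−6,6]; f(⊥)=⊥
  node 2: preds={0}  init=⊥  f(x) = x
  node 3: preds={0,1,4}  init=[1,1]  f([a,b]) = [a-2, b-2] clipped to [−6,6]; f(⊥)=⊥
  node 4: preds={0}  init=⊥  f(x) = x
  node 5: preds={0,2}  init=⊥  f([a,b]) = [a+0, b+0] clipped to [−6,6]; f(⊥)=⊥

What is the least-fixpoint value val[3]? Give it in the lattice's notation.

Iteration log — 18 steps:
  step 1. node 0  ⊔preds=[1,1]  new=[0,0]  old=⊥  +wl: 
  step 2. node 1  ⊔preds=⊥  new=[-2,2]  stable
  step 3. node 2  ⊔preds=[0,0]  new=[0,0]  old=⊥  +wl: 
  step 4. node 3  ⊔preds=[-2,2]  new=[-4,1]  old=[1,1]  +wl: 0
  step 5. node 4  ⊔preds=[0,0]  new=[0,0]  old=⊥  +wl: 3
  step 6. node 5  ⊔preds=[0,0]  new=[0,0]  old=⊥  +wl: 
  step 7. node 0  ⊔preds=[-4,1]  new=[-5,0]  old=[0,0]  +wl: 2,4,5
  step 8. node 3  ⊔preds=[-5,2]  new=[-6,1]  old=[-4,1]  +wl: 0
  step 9. node 2  ⊔preds=[-5,0]  new=[-5,0]  old=[0,0]  +wl: 
  step 10. node 4  ⊔preds=[-5,0]  new=[-5,0]  old=[0,0]  +wl: 3
  step 11. node 5  ⊔preds=[-5,0]  new=[-5,0]  old=[0,0]  +wl: 
  step 12. node 0  ⊔preds=[-6,1]  new=[-6,0]  old=[-5,0]  +wl: 2,4,5
  step 13. node 3  ⊔preds=[-6,2]  new=[-6,1]  stable
  step 14. node 2  ⊔preds=[-6,0]  new=[-6,0]  old=[-5,0]  +wl: 
  step 15. node 4  ⊔preds=[-6,0]  new=[-6,0]  old=[-5,0]  +wl: 3
  step 16. node 5  ⊔preds=[-6,0]  new=[-6,0]  old=[-5,0]  +wl: 0
  step 17. node 3  ⊔preds=[-6,2]  new=[-6,1]  stable
  step 18. node 0  ⊔preds=[-6,1]  new=[-6,0]  stable

Least fixpoint reached:
  node 0: [-6,0]
  node 1: [-2,2]
  node 2: [-6,0]
  node 3: [-6,1]
  node 4: [-6,0]
  node 5: [-6,0]

[-6,1]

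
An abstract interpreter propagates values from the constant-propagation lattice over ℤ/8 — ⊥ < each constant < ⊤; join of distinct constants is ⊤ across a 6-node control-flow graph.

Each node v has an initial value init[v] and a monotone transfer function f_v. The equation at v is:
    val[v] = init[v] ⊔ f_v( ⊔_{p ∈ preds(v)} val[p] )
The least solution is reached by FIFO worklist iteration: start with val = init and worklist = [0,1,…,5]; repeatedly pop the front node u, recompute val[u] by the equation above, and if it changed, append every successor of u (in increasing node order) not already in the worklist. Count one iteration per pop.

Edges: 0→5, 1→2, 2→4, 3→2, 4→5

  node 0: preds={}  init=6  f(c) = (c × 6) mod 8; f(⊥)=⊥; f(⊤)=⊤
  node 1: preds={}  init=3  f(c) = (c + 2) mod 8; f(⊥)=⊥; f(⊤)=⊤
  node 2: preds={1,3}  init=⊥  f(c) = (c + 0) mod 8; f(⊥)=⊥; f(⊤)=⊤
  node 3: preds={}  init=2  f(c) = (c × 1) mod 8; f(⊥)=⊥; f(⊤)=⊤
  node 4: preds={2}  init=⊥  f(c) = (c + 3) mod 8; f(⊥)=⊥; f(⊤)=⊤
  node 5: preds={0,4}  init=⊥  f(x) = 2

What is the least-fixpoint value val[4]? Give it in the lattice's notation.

⊤

Trace (6 dequeues):
  [1] u=0 | in ⊥ | out 6 | ==
  [2] u=1 | in ⊥ | out 3 | ==
  [3] u=2 | in ⊤ | out ⊤ | prev ⊥ | push {}
  [4] u=3 | in ⊥ | out 2 | ==
  [5] u=4 | in ⊤ | out ⊤ | prev ⊥ | push {}
  [6] u=5 | in ⊤ | out 2 | prev ⊥ | push {}

Converged values:
  [0] 6
  [1] 3
  [2] ⊤
  [3] 2
  [4] ⊤
  [5] 2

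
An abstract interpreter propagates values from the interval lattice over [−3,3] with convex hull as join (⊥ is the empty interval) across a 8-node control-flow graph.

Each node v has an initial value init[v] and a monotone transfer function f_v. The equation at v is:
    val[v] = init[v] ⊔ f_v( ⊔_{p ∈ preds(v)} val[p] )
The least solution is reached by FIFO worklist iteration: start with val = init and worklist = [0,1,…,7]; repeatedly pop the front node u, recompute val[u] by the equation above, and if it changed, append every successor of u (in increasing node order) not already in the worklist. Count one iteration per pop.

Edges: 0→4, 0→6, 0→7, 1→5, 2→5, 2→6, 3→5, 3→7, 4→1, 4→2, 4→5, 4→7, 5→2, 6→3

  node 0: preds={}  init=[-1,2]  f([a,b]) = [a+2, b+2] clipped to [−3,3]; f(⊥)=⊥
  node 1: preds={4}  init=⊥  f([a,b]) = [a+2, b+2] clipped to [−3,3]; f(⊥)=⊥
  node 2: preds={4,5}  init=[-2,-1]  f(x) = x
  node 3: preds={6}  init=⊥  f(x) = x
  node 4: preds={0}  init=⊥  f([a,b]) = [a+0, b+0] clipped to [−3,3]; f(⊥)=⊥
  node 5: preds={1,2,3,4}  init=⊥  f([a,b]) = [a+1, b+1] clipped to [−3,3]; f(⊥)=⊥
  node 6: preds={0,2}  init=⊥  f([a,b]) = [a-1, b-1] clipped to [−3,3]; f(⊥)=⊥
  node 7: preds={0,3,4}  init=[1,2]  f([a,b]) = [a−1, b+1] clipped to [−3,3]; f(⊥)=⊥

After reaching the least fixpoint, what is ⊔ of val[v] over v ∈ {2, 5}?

Worklist (18 pops):
  #1 pop 0: in=⊥ → [-1,2] (no change)
  #2 pop 1: in=⊥ → ⊥ (no change)
  #3 pop 2: in=⊥ → [-2,-1] (no change)
  #4 pop 3: in=⊥ → ⊥ (no change)
  #5 pop 4: in=[-1,2] → [-1,2] (was ⊥); enqueue [1,2]
  #6 pop 5: in=[-2,2] → [-1,3] (was ⊥); enqueue []
  #7 pop 6: in=[-2,2] → [-3,1] (was ⊥); enqueue [3]
  #8 pop 7: in=[-1,2] → [-2,3] (was [1,2]); enqueue []
  #9 pop 1: in=[-1,2] → [1,3] (was ⊥); enqueue [5]
  #10 pop 2: in=[-1,3] → [-2,3] (was [-2,-1]); enqueue [6]
  #11 pop 3: in=[-3,1] → [-3,1] (was ⊥); enqueue [7]
  #12 pop 5: in=[-3,3] → [-2,3] (was [-1,3]); enqueue [2]
  #13 pop 6: in=[-2,3] → [-3,2] (was [-3,1]); enqueue [3]
  #14 pop 7: in=[-3,2] → [-3,3] (was [-2,3]); enqueue []
  #15 pop 2: in=[-2,3] → [-2,3] (no change)
  #16 pop 3: in=[-3,2] → [-3,2] (was [-3,1]); enqueue [5,7]
  #17 pop 5: in=[-3,3] → [-2,3] (no change)
  #18 pop 7: in=[-3,2] → [-3,3] (no change)

Fixpoint:
  val[0] = [-1,2]
  val[1] = [1,3]
  val[2] = [-2,3]
  val[3] = [-3,2]
  val[4] = [-1,2]
  val[5] = [-2,3]
  val[6] = [-3,2]
  val[7] = [-3,3]

[-2,3]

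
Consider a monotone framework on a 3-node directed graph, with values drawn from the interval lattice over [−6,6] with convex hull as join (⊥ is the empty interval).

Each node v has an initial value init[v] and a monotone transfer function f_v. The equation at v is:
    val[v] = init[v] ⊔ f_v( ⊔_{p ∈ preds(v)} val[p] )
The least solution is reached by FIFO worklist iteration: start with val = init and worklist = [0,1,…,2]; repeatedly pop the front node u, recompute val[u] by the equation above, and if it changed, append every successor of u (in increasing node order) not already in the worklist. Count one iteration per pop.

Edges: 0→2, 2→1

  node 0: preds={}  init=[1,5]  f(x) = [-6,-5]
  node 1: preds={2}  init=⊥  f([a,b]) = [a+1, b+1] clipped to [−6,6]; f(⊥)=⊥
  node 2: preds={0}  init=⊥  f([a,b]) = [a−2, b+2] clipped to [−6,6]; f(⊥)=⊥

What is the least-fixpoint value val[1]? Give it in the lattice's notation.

[-5,6]

Iteration log — 4 steps:
  step 1. node 0  ⊔preds=⊥  new=[-6,5]  old=[1,5]  +wl: 
  step 2. node 1  ⊔preds=⊥  new=⊥  stable
  step 3. node 2  ⊔preds=[-6,5]  new=[-6,6]  old=⊥  +wl: 1
  step 4. node 1  ⊔preds=[-6,6]  new=[-5,6]  old=⊥  +wl: 

Least fixpoint reached:
  node 0: [-6,5]
  node 1: [-5,6]
  node 2: [-6,6]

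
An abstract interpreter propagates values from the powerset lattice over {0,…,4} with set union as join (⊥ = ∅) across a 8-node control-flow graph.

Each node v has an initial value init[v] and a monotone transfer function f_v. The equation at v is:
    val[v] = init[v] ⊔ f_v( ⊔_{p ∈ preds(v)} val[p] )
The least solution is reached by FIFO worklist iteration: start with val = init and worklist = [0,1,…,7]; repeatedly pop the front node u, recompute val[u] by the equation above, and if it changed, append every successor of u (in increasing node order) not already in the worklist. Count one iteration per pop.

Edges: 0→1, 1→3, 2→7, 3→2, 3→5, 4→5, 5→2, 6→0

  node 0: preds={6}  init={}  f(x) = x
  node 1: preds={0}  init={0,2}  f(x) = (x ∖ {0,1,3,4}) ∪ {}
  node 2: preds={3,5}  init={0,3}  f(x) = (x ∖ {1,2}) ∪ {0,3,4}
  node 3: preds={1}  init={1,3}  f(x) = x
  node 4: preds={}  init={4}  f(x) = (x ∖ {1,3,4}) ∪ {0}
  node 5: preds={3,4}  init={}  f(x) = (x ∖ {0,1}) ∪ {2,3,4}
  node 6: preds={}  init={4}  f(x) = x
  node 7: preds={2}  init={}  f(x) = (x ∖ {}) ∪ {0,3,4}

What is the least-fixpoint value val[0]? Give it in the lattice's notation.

Iteration log — 9 steps:
  step 1. node 0  ⊔preds={4}  new={4}  old={}  +wl: 
  step 2. node 1  ⊔preds={4}  new={0,2}  stable
  step 3. node 2  ⊔preds={1,3}  new={0,3,4}  old={0,3}  +wl: 
  step 4. node 3  ⊔preds={0,2}  new={0,1,2,3}  old={1,3}  +wl: 2
  step 5. node 4  ⊔preds={}  new={0,4}  old={4}  +wl: 
  step 6. node 5  ⊔preds={0,1,2,3,4}  new={2,3,4}  old={}  +wl: 
  step 7. node 6  ⊔preds={}  new={4}  stable
  step 8. node 7  ⊔preds={0,3,4}  new={0,3,4}  old={}  +wl: 
  step 9. node 2  ⊔preds={0,1,2,3,4}  new={0,3,4}  stable

Least fixpoint reached:
  node 0: {4}
  node 1: {0,2}
  node 2: {0,3,4}
  node 3: {0,1,2,3}
  node 4: {0,4}
  node 5: {2,3,4}
  node 6: {4}
  node 7: {0,3,4}

{4}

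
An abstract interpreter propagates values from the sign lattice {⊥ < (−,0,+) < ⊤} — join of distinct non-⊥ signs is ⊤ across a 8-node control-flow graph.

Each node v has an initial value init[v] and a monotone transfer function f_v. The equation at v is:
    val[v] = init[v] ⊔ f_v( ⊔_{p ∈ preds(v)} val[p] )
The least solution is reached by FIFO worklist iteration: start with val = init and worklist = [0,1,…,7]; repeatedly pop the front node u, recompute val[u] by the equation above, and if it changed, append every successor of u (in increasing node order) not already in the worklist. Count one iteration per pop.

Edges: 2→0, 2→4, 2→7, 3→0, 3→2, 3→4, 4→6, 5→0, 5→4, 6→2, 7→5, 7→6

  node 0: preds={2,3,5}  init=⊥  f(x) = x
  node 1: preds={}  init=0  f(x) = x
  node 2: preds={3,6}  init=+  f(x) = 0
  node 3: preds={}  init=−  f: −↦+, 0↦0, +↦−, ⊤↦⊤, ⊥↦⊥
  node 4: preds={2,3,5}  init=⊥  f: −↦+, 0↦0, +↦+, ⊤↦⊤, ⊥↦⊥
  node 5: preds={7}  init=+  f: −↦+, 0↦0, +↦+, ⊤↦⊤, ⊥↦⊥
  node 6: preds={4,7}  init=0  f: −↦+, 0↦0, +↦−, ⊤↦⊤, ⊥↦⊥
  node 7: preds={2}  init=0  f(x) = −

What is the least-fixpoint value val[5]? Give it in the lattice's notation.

⊤

Iteration log — 13 steps:
  step 1. node 0  ⊔preds=⊤  new=⊤  old=⊥  +wl: 
  step 2. node 1  ⊔preds=⊥  new=0  stable
  step 3. node 2  ⊔preds=⊤  new=⊤  old=+  +wl: 0
  step 4. node 3  ⊔preds=⊥  new=−  stable
  step 5. node 4  ⊔preds=⊤  new=⊤  old=⊥  +wl: 
  step 6. node 5  ⊔preds=0  new=⊤  old=+  +wl: 4
  step 7. node 6  ⊔preds=⊤  new=⊤  old=0  +wl: 2
  step 8. node 7  ⊔preds=⊤  new=⊤  old=0  +wl: 5,6
  step 9. node 0  ⊔preds=⊤  new=⊤  stable
  step 10. node 4  ⊔preds=⊤  new=⊤  stable
  step 11. node 2  ⊔preds=⊤  new=⊤  stable
  step 12. node 5  ⊔preds=⊤  new=⊤  stable
  step 13. node 6  ⊔preds=⊤  new=⊤  stable

Least fixpoint reached:
  node 0: ⊤
  node 1: 0
  node 2: ⊤
  node 3: −
  node 4: ⊤
  node 5: ⊤
  node 6: ⊤
  node 7: ⊤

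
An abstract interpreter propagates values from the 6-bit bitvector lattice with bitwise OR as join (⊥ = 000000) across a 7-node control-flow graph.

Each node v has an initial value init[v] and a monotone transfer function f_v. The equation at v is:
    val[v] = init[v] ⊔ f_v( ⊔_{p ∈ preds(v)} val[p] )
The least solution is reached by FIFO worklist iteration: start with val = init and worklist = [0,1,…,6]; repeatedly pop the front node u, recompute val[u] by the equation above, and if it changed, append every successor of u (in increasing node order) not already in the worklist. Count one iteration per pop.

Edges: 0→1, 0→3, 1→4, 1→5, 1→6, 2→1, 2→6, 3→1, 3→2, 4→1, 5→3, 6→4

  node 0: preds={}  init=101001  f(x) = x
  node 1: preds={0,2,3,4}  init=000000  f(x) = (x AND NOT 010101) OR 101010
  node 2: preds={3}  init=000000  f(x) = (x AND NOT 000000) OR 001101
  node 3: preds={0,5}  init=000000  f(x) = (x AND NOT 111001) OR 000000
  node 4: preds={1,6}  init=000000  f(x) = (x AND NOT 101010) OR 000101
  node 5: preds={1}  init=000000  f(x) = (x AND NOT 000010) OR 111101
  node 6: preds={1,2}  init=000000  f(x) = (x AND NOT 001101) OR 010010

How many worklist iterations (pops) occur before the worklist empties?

Worklist (12 pops):
  #1 pop 0: in=000000 → 101001 (no change)
  #2 pop 1: in=101001 → 101010 (was 000000); enqueue []
  #3 pop 2: in=000000 → 001101 (was 000000); enqueue [1]
  #4 pop 3: in=101001 → 000000 (no change)
  #5 pop 4: in=101010 → 000101 (was 000000); enqueue []
  #6 pop 5: in=101010 → 111101 (was 000000); enqueue [3]
  #7 pop 6: in=101111 → 110010 (was 000000); enqueue [4]
  #8 pop 1: in=101101 → 101010 (no change)
  #9 pop 3: in=111101 → 000100 (was 000000); enqueue [1,2]
  #10 pop 4: in=111010 → 010101 (was 000101); enqueue []
  #11 pop 1: in=111101 → 101010 (no change)
  #12 pop 2: in=000100 → 001101 (no change)

Fixpoint:
  val[0] = 101001
  val[1] = 101010
  val[2] = 001101
  val[3] = 000100
  val[4] = 010101
  val[5] = 111101
  val[6] = 110010

12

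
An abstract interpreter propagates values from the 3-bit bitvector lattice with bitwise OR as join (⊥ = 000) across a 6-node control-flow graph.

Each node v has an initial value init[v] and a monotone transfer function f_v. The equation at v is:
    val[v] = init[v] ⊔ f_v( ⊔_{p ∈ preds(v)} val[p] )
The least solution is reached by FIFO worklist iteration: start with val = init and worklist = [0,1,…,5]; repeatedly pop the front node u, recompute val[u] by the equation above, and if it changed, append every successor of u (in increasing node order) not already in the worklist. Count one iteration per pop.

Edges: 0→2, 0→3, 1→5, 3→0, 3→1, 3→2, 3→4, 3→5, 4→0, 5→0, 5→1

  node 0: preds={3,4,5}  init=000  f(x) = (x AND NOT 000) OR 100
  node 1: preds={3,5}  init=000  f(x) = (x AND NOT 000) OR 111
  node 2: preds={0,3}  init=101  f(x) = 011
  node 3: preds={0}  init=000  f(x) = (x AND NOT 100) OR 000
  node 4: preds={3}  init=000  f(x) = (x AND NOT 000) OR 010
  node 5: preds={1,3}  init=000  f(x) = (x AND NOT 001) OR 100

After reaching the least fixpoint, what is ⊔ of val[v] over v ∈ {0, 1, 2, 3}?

Iteration log — 15 steps:
  step 1. node 0  ⊔preds=000  new=100  old=000  +wl: 
  step 2. node 1  ⊔preds=000  new=111  old=000  +wl: 
  step 3. node 2  ⊔preds=100  new=111  old=101  +wl: 
  step 4. node 3  ⊔preds=100  new=000  stable
  step 5. node 4  ⊔preds=000  new=010  old=000  +wl: 0
  step 6. node 5  ⊔preds=111  new=110  old=000  +wl: 1
  step 7. node 0  ⊔preds=110  new=110  old=100  +wl: 2,3
  step 8. node 1  ⊔preds=110  new=111  stable
  step 9. node 2  ⊔preds=110  new=111  stable
  step 10. node 3  ⊔preds=110  new=010  old=000  +wl: 0,1,2,4,5
  step 11. node 0  ⊔preds=110  new=110  stable
  step 12. node 1  ⊔preds=110  new=111  stable
  step 13. node 2  ⊔preds=110  new=111  stable
  step 14. node 4  ⊔preds=010  new=010  stable
  step 15. node 5  ⊔preds=111  new=110  stable

Least fixpoint reached:
  node 0: 110
  node 1: 111
  node 2: 111
  node 3: 010
  node 4: 010
  node 5: 110

111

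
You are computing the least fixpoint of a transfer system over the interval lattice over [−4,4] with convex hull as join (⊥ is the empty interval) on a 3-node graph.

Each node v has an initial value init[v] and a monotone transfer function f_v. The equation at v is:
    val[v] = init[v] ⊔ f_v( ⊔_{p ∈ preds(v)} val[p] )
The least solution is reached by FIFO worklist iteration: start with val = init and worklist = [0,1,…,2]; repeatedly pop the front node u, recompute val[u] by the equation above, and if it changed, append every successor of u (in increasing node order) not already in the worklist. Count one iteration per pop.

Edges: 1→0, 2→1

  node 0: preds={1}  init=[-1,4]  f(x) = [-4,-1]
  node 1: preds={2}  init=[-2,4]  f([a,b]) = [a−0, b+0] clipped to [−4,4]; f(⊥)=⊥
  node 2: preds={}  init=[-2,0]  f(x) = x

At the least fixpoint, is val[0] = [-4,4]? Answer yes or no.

yes

Iteration log — 3 steps:
  step 1. node 0  ⊔preds=[-2,4]  new=[-4,4]  old=[-1,4]  +wl: 
  step 2. node 1  ⊔preds=[-2,0]  new=[-2,4]  stable
  step 3. node 2  ⊔preds=⊥  new=[-2,0]  stable

Least fixpoint reached:
  node 0: [-4,4]
  node 1: [-2,4]
  node 2: [-2,0]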